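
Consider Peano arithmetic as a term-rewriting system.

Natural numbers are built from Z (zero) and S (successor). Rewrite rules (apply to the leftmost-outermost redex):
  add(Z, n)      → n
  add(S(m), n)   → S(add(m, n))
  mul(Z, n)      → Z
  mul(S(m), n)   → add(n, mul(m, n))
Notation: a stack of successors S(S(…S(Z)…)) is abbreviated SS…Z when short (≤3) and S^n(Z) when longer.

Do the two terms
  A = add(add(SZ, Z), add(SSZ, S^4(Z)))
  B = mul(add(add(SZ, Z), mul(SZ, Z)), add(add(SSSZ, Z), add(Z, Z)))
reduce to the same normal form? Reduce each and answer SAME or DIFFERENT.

Term A:
  start: add(add(SZ, Z), add(SSZ, S^4(Z)))
  step 1: add(S(add(Z, Z)), add(SSZ, S^4(Z)))
  step 2: S(add(add(Z, Z), add(SSZ, S^4(Z))))
  step 3: S(add(Z, add(SSZ, S^4(Z))))
  step 4: S(add(SSZ, S^4(Z)))
  step 5: S(S(add(SZ, S^4(Z))))
  step 6: S(S(S(add(Z, S^4(Z)))))
  step 7: S^7(Z)

Term B:
  start: mul(add(add(SZ, Z), mul(SZ, Z)), add(add(SSSZ, Z), add(Z, Z)))
  step 1: mul(add(S(add(Z, Z)), mul(SZ, Z)), add(add(SSSZ, Z), add(Z, Z)))
  step 2: mul(S(add(add(Z, Z), mul(SZ, Z))), add(add(SSSZ, Z), add(Z, Z)))
  step 3: add(add(add(SSSZ, Z), add(Z, Z)), mul(add(add(Z, Z), mul(SZ, Z)), add(add(SSSZ, Z), add(Z, Z))))
  step 4: add(add(S(add(SSZ, Z)), add(Z, Z)), mul(add(add(Z, Z), mul(SZ, Z)), add(add(SSSZ, Z), add(Z, Z))))
  step 5: add(S(add(add(SSZ, Z), add(Z, Z))), mul(add(add(Z, Z), mul(SZ, Z)), add(add(SSSZ, Z), add(Z, Z))))
  step 6: S(add(add(add(SSZ, Z), add(Z, Z)), mul(add(add(Z, Z), mul(SZ, Z)), add(add(SSSZ, Z), add(Z, Z)))))
  step 7: S(add(add(S(add(SZ, Z)), add(Z, Z)), mul(add(add(Z, Z), mul(SZ, Z)), add(add(SSSZ, Z), add(Z, Z)))))
  step 8: S(add(S(add(add(SZ, Z), add(Z, Z))), mul(add(add(Z, Z), mul(SZ, Z)), add(add(SSSZ, Z), add(Z, Z)))))
  step 9: S(S(add(add(add(SZ, Z), add(Z, Z)), mul(add(add(Z, Z), mul(SZ, Z)), add(add(SSSZ, Z), add(Z, Z))))))
  step 10: S(S(add(add(S(add(Z, Z)), add(Z, Z)), mul(add(add(Z, Z), mul(SZ, Z)), add(add(SSSZ, Z), add(Z, Z))))))
  step 11: S(S(add(S(add(add(Z, Z), add(Z, Z))), mul(add(add(Z, Z), mul(SZ, Z)), add(add(SSSZ, Z), add(Z, Z))))))
  step 12: S(S(S(add(add(add(Z, Z), add(Z, Z)), mul(add(add(Z, Z), mul(SZ, Z)), add(add(SSSZ, Z), add(Z, Z)))))))
  step 13: S(S(S(add(add(Z, add(Z, Z)), mul(add(add(Z, Z), mul(SZ, Z)), add(add(SSSZ, Z), add(Z, Z)))))))
  step 14: S(S(S(add(add(Z, Z), mul(add(add(Z, Z), mul(SZ, Z)), add(add(SSSZ, Z), add(Z, Z)))))))
  step 15: S(S(S(add(Z, mul(add(add(Z, Z), mul(SZ, Z)), add(add(SSSZ, Z), add(Z, Z)))))))
  step 16: S(S(S(mul(add(add(Z, Z), mul(SZ, Z)), add(add(SSSZ, Z), add(Z, Z))))))
  step 17: S(S(S(mul(add(Z, mul(SZ, Z)), add(add(SSSZ, Z), add(Z, Z))))))
  step 18: S(S(S(mul(mul(SZ, Z), add(add(SSSZ, Z), add(Z, Z))))))
  step 19: S(S(S(mul(add(Z, mul(Z, Z)), add(add(SSSZ, Z), add(Z, Z))))))
  step 20: S(S(S(mul(mul(Z, Z), add(add(SSSZ, Z), add(Z, Z))))))
  step 21: S(S(S(mul(Z, add(add(SSSZ, Z), add(Z, Z))))))
  step 22: SSSZ

Answer: DIFFERENT — A ⇓ S^7(Z), B ⇓ SSSZ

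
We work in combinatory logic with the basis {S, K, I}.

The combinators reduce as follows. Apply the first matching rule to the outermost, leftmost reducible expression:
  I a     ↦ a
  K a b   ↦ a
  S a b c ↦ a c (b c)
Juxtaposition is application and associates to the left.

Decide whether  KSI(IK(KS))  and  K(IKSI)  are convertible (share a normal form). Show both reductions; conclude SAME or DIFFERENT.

Answer: DIFFERENT — A ⇓ S(K(KS)), B ⇓ KS

Working:
Term A:
  start: KSI(IK(KS))
  [1] S(IK(KS))
  [2] S(K(KS))

Term B:
  start: K(IKSI)
  [1] K(KSI)
  [2] KS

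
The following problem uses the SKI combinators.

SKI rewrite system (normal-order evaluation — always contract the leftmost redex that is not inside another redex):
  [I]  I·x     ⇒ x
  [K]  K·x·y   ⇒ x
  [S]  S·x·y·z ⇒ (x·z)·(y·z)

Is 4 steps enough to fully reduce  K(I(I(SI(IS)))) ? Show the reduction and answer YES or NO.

Answer: YES — reaches normal form K(SIS) in 3 ≤ 4 steps

Derivation:
  start: K(I(I(SI(IS))))
  →1  K(I(SI(IS)))
  →2  K(SI(IS))
  →3  K(SIS)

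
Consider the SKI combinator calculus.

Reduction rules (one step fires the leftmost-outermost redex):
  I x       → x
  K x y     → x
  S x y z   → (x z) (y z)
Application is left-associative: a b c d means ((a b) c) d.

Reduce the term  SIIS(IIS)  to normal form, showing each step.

  start: SIIS(IIS)
  →1  IS(IS)(IIS)
  →2  S(IS)(IIS)
  →3  SS(IIS)
  →4  SS(IS)
  →5  SSS

Answer: normal form = SSS  (in 5 steps)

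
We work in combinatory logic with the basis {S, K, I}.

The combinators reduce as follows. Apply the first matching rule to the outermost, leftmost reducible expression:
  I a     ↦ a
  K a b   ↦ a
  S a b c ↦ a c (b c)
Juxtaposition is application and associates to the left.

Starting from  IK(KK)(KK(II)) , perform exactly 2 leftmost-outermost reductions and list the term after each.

Answer: after 2 steps: KK

Working:
  start: IK(KK)(KK(II))
  →1  K(KK)(KK(II))
  →2  KK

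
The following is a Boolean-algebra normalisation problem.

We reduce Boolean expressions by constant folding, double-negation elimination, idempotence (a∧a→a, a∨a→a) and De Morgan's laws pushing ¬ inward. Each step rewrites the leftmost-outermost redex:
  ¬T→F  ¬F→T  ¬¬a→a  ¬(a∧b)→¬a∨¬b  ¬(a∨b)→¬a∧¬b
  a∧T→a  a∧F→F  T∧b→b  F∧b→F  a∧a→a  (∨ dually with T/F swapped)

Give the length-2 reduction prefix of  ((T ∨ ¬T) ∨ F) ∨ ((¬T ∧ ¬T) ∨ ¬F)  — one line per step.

Answer: after 2 steps: T ∨ ((¬T ∧ ¬T) ∨ ¬F)

Reduction:
  start: ((T ∨ ¬T) ∨ F) ∨ ((¬T ∧ ¬T) ∨ ¬F)
  →1  (T ∨ ¬T) ∨ ((¬T ∧ ¬T) ∨ ¬F)
  →2  T ∨ ((¬T ∧ ¬T) ∨ ¬F)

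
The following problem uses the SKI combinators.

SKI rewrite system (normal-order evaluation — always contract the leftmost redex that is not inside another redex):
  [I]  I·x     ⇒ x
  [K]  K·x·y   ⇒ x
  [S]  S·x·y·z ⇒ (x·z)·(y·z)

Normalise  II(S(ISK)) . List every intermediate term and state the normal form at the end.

  start: II(S(ISK))
  →1  I(S(ISK))
  →2  S(ISK)
  →3  S(SK)

Answer: normal form = S(SK)  (in 3 steps)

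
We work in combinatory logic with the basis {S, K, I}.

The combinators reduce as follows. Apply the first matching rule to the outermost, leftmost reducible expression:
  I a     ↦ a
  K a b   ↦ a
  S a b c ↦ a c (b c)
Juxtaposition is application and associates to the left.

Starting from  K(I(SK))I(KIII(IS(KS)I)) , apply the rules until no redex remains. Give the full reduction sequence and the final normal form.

Answer: normal form = SK(S(KS)I)  (in 6 steps)

Working:
  start: K(I(SK))I(KIII(IS(KS)I))
  [1] I(SK)(KIII(IS(KS)I))
  [2] SK(KIII(IS(KS)I))
  [3] SK(II(IS(KS)I))
  [4] SK(I(IS(KS)I))
  [5] SK(IS(KS)I)
  [6] SK(S(KS)I)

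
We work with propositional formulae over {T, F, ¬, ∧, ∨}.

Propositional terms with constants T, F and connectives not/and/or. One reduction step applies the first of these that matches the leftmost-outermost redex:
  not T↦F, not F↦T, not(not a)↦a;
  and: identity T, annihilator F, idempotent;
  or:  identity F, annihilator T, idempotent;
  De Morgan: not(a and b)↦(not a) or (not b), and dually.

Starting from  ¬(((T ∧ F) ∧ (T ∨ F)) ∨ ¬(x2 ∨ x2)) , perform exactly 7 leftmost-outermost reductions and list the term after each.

Answer: after 7 steps: T ∧ ¬¬(x2 ∨ x2)

Reduction:
  start: ¬(((T ∧ F) ∧ (T ∨ F)) ∨ ¬(x2 ∨ x2))
  [1] ¬((T ∧ F) ∧ (T ∨ F)) ∧ ¬¬(x2 ∨ x2)
  [2] (¬(T ∧ F) ∨ ¬(T ∨ F)) ∧ ¬¬(x2 ∨ x2)
  [3] ((¬T ∨ ¬F) ∨ ¬(T ∨ F)) ∧ ¬¬(x2 ∨ x2)
  [4] ((F ∨ ¬F) ∨ ¬(T ∨ F)) ∧ ¬¬(x2 ∨ x2)
  [5] (¬F ∨ ¬(T ∨ F)) ∧ ¬¬(x2 ∨ x2)
  [6] (T ∨ ¬(T ∨ F)) ∧ ¬¬(x2 ∨ x2)
  [7] T ∧ ¬¬(x2 ∨ x2)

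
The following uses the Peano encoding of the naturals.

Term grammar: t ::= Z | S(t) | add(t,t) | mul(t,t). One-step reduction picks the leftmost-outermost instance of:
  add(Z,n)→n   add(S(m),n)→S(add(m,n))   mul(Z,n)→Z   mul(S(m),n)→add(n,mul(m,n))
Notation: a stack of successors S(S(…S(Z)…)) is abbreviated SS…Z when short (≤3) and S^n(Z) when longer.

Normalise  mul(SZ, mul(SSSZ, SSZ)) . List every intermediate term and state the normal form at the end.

  start: mul(SZ, mul(SSSZ, SSZ))
  →1  add(mul(SSSZ, SSZ), mul(Z, mul(SSSZ, SSZ)))
  →2  add(add(SSZ, mul(SSZ, SSZ)), mul(Z, mul(SSSZ, SSZ)))
  →3  add(S(add(SZ, mul(SSZ, SSZ))), mul(Z, mul(SSSZ, SSZ)))
  →4  S(add(add(SZ, mul(SSZ, SSZ)), mul(Z, mul(SSSZ, SSZ))))
  →5  S(add(S(add(Z, mul(SSZ, SSZ))), mul(Z, mul(SSSZ, SSZ))))
  →6  S(S(add(add(Z, mul(SSZ, SSZ)), mul(Z, mul(SSSZ, SSZ)))))
  →7  S(S(add(mul(SSZ, SSZ), mul(Z, mul(SSSZ, SSZ)))))
  →8  S(S(add(add(SSZ, mul(SZ, SSZ)), mul(Z, mul(SSSZ, SSZ)))))
  →9  S(S(add(S(add(SZ, mul(SZ, SSZ))), mul(Z, mul(SSSZ, SSZ)))))
  →10  S(S(S(add(add(SZ, mul(SZ, SSZ)), mul(Z, mul(SSSZ, SSZ))))))
  →11  S(S(S(add(S(add(Z, mul(SZ, SSZ))), mul(Z, mul(SSSZ, SSZ))))))
  →12  S(S(S(S(add(add(Z, mul(SZ, SSZ)), mul(Z, mul(SSSZ, SSZ)))))))
  →13  S(S(S(S(add(mul(SZ, SSZ), mul(Z, mul(SSSZ, SSZ)))))))
  →14  S(S(S(S(add(add(SSZ, mul(Z, SSZ)), mul(Z, mul(SSSZ, SSZ)))))))
  →15  S(S(S(S(add(S(add(SZ, mul(Z, SSZ))), mul(Z, mul(SSSZ, SSZ)))))))
  →16  S(S(S(S(S(add(add(SZ, mul(Z, SSZ)), mul(Z, mul(SSSZ, SSZ))))))))
  →17  S(S(S(S(S(add(S(add(Z, mul(Z, SSZ))), mul(Z, mul(SSSZ, SSZ))))))))
  →18  S(S(S(S(S(S(add(add(Z, mul(Z, SSZ)), mul(Z, mul(SSSZ, SSZ)))))))))
  →19  S(S(S(S(S(S(add(mul(Z, SSZ), mul(Z, mul(SSSZ, SSZ)))))))))
  →20  S(S(S(S(S(S(add(Z, mul(Z, mul(SSSZ, SSZ)))))))))
  →21  S(S(S(S(S(S(mul(Z, mul(SSSZ, SSZ))))))))
  →22  S^6(Z)

Answer: normal form = S^6(Z)  (in 22 steps)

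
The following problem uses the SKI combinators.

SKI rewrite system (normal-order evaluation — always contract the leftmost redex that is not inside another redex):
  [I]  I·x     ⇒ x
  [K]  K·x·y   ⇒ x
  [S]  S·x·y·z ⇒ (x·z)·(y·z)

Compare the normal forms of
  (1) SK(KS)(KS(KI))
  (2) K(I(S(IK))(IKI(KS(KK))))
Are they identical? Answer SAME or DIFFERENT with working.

Answer: DIFFERENT — A ⇓ S, B ⇓ K(SKI)

Derivation:
Term A:
  start: SK(KS)(KS(KI))
  →1  K(KS(KI))(KS(KS(KI)))
  →2  KS(KI)
  →3  S

Term B:
  start: K(I(S(IK))(IKI(KS(KK))))
  →1  K(S(IK)(IKI(KS(KK))))
  →2  K(SK(IKI(KS(KK))))
  →3  K(SK(KI(KS(KK))))
  →4  K(SKI)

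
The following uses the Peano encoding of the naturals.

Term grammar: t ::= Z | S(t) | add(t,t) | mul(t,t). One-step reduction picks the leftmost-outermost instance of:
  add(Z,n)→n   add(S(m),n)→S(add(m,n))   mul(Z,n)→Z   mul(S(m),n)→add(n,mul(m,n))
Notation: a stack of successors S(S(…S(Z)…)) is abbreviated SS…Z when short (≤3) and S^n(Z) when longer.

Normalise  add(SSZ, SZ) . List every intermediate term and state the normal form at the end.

Answer: normal form = SSSZ  (in 3 steps)

Derivation:
  start: add(SSZ, SZ)
  [1] S(add(SZ, SZ))
  [2] S(S(add(Z, SZ)))
  [3] SSSZ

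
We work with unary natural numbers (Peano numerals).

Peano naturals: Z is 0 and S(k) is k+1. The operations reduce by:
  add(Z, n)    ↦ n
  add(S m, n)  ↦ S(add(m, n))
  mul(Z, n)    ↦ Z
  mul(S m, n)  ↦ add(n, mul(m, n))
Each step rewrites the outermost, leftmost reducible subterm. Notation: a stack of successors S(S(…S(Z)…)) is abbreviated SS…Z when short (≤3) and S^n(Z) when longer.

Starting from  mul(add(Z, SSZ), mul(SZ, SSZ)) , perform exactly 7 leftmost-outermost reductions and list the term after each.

  start: mul(add(Z, SSZ), mul(SZ, SSZ))
  step 1: mul(SSZ, mul(SZ, SSZ))
  step 2: add(mul(SZ, SSZ), mul(SZ, mul(SZ, SSZ)))
  step 3: add(add(SSZ, mul(Z, SSZ)), mul(SZ, mul(SZ, SSZ)))
  step 4: add(S(add(SZ, mul(Z, SSZ))), mul(SZ, mul(SZ, SSZ)))
  step 5: S(add(add(SZ, mul(Z, SSZ)), mul(SZ, mul(SZ, SSZ))))
  step 6: S(add(S(add(Z, mul(Z, SSZ))), mul(SZ, mul(SZ, SSZ))))
  step 7: S(S(add(add(Z, mul(Z, SSZ)), mul(SZ, mul(SZ, SSZ)))))

Answer: after 7 steps: S(S(add(add(Z, mul(Z, SSZ)), mul(SZ, mul(SZ, SSZ)))))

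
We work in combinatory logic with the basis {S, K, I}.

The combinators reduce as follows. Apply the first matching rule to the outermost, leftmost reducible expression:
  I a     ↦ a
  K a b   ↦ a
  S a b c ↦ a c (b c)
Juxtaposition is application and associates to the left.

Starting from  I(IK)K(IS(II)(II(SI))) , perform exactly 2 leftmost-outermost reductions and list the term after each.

  start: I(IK)K(IS(II)(II(SI)))
  [1] IKK(IS(II)(II(SI)))
  [2] KK(IS(II)(II(SI)))

Answer: after 2 steps: KK(IS(II)(II(SI)))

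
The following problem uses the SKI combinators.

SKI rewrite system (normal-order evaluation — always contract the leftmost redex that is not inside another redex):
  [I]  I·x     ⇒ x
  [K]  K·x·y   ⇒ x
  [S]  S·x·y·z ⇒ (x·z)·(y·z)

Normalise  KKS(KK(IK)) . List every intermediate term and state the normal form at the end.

Answer: normal form = KK  (in 2 steps)

Working:
  start: KKS(KK(IK))
  →1  K(KK(IK))
  →2  KK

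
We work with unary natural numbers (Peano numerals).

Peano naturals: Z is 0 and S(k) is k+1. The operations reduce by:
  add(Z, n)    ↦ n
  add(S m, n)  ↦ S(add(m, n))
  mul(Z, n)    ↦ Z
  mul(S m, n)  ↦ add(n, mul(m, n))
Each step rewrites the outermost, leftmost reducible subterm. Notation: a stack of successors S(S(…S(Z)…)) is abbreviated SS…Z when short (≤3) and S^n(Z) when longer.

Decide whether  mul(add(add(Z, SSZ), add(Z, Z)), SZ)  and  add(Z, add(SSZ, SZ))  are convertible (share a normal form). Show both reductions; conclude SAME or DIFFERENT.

Term A:
  start: mul(add(add(Z, SSZ), add(Z, Z)), SZ)
  step 1: mul(add(SSZ, add(Z, Z)), SZ)
  step 2: mul(S(add(SZ, add(Z, Z))), SZ)
  step 3: add(SZ, mul(add(SZ, add(Z, Z)), SZ))
  step 4: S(add(Z, mul(add(SZ, add(Z, Z)), SZ)))
  step 5: S(mul(add(SZ, add(Z, Z)), SZ))
  step 6: S(mul(S(add(Z, add(Z, Z))), SZ))
  step 7: S(add(SZ, mul(add(Z, add(Z, Z)), SZ)))
  step 8: S(S(add(Z, mul(add(Z, add(Z, Z)), SZ))))
  step 9: S(S(mul(add(Z, add(Z, Z)), SZ)))
  step 10: S(S(mul(add(Z, Z), SZ)))
  step 11: S(S(mul(Z, SZ)))
  step 12: SSZ

Term B:
  start: add(Z, add(SSZ, SZ))
  step 1: add(SSZ, SZ)
  step 2: S(add(SZ, SZ))
  step 3: S(S(add(Z, SZ)))
  step 4: SSSZ

Answer: DIFFERENT — A ⇓ SSZ, B ⇓ SSSZ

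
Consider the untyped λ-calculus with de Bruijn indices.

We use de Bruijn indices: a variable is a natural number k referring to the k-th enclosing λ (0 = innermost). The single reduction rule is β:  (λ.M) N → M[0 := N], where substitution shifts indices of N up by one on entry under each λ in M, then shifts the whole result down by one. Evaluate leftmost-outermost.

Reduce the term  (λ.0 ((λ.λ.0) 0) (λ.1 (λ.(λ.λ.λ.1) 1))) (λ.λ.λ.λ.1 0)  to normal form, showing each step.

  start: (λ.0 ((λ.λ.0) 0) (λ.1 (λ.(λ.λ.λ.1) 1))) (λ.λ.λ.λ.1 0)
  [1] (λ.λ.λ.λ.1 0) ((λ.λ.0) (λ.λ.λ.λ.1 0)) (λ.(λ.λ.λ.λ.1 0) (λ.(λ.λ.λ.1) 1))
  [2] (λ.λ.λ.1 0) (λ.(λ.λ.λ.λ.1 0) (λ.(λ.λ.λ.1) 1))
  [3] λ.λ.1 0

Answer: normal form = λ.λ.1 0  (in 3 steps)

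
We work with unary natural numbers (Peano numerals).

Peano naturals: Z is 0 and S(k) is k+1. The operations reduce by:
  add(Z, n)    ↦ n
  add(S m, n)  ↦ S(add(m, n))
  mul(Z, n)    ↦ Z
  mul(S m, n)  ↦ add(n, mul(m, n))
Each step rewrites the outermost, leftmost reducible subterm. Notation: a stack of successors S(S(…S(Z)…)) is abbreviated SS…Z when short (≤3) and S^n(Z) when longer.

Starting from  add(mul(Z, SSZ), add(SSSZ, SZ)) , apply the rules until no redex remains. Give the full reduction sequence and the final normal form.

  start: add(mul(Z, SSZ), add(SSSZ, SZ))
  [1] add(Z, add(SSSZ, SZ))
  [2] add(SSSZ, SZ)
  [3] S(add(SSZ, SZ))
  [4] S(S(add(SZ, SZ)))
  [5] S(S(S(add(Z, SZ))))
  [6] S^4(Z)

Answer: normal form = S^4(Z)  (in 6 steps)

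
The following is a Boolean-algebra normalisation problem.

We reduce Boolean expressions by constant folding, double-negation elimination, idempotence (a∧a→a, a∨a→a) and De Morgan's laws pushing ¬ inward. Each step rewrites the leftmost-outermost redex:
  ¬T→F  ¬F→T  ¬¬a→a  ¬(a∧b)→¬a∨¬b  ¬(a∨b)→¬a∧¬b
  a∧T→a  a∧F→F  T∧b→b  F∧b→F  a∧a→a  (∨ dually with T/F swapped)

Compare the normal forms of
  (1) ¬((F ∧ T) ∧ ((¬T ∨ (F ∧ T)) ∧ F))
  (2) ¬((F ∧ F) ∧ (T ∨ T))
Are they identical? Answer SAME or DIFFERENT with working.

Term A:
  start: ¬((F ∧ T) ∧ ((¬T ∨ (F ∧ T)) ∧ F))
  →1  ¬(F ∧ T) ∨ ¬((¬T ∨ (F ∧ T)) ∧ F)
  →2  (¬F ∨ ¬T) ∨ ¬((¬T ∨ (F ∧ T)) ∧ F)
  →3  (T ∨ ¬T) ∨ ¬((¬T ∨ (F ∧ T)) ∧ F)
  →4  T ∨ ¬((¬T ∨ (F ∧ T)) ∧ F)
  →5  T

Term B:
  start: ¬((F ∧ F) ∧ (T ∨ T))
  →1  ¬(F ∧ F) ∨ ¬(T ∨ T)
  →2  (¬F ∨ ¬F) ∨ ¬(T ∨ T)
  →3  ¬F ∨ ¬(T ∨ T)
  →4  T ∨ ¬(T ∨ T)
  →5  T

Answer: SAME — A ⇓ T, B ⇓ T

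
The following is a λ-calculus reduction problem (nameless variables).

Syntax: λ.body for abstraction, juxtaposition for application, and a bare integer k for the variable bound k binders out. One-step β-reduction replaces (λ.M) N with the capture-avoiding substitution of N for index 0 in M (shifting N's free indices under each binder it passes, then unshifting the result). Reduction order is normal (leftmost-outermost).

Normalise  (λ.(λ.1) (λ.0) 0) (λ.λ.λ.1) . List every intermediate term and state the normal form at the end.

Answer: normal form = λ.λ.1  (in 3 steps)

Working:
  start: (λ.(λ.1) (λ.0) 0) (λ.λ.λ.1)
  →1  (λ.λ.λ.λ.1) (λ.0) (λ.λ.λ.1)
  →2  (λ.λ.λ.1) (λ.λ.λ.1)
  →3  λ.λ.1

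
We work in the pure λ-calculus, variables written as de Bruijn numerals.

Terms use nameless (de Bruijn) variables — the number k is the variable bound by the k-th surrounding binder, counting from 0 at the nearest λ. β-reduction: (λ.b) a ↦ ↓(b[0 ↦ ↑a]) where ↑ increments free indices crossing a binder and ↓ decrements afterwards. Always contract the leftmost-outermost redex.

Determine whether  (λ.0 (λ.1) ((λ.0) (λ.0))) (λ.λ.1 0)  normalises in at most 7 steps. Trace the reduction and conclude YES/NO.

  start: (λ.0 (λ.1) ((λ.0) (λ.0))) (λ.λ.1 0)
  step 1: (λ.λ.1 0) (λ.λ.λ.1 0) ((λ.0) (λ.0))
  step 2: (λ.(λ.λ.λ.1 0) 0) ((λ.0) (λ.0))
  step 3: (λ.λ.λ.1 0) ((λ.0) (λ.0))
  step 4: λ.λ.1 0

Answer: YES — reaches normal form λ.λ.1 0 in 4 ≤ 7 steps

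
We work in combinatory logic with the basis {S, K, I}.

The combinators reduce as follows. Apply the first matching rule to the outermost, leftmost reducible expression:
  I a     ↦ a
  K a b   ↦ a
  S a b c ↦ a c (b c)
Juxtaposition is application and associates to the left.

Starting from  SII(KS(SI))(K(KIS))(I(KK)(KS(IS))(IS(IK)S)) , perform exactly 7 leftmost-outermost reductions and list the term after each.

  start: SII(KS(SI))(K(KIS))(I(KK)(KS(IS))(IS(IK)S))
  [1] I(KS(SI))(I(KS(SI)))(K(KIS))(I(KK)(KS(IS))(IS(IK)S))
  [2] KS(SI)(I(KS(SI)))(K(KIS))(I(KK)(KS(IS))(IS(IK)S))
  [3] S(I(KS(SI)))(K(KIS))(I(KK)(KS(IS))(IS(IK)S))
  [4] I(KS(SI))(I(KK)(KS(IS))(IS(IK)S))(K(KIS)(I(KK)(KS(IS))(IS(IK)S)))
  [5] KS(SI)(I(KK)(KS(IS))(IS(IK)S))(K(KIS)(I(KK)(KS(IS))(IS(IK)S)))
  [6] S(I(KK)(KS(IS))(IS(IK)S))(K(KIS)(I(KK)(KS(IS))(IS(IK)S)))
  [7] S(KK(KS(IS))(IS(IK)S))(K(KIS)(I(KK)(KS(IS))(IS(IK)S)))

Answer: after 7 steps: S(KK(KS(IS))(IS(IK)S))(K(KIS)(I(KK)(KS(IS))(IS(IK)S)))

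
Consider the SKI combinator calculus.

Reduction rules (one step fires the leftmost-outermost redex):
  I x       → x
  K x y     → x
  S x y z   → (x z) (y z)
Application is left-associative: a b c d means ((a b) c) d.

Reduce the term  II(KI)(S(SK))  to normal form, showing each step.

  start: II(KI)(S(SK))
  [1] I(KI)(S(SK))
  [2] KI(S(SK))
  [3] I

Answer: normal form = I  (in 3 steps)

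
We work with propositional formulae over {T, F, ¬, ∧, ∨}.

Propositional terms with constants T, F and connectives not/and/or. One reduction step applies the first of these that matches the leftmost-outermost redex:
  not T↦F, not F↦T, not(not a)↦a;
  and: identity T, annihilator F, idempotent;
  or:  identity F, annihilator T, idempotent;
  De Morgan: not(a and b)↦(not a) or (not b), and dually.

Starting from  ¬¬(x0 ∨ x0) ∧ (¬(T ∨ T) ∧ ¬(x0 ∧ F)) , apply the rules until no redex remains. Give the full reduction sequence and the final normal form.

  start: ¬¬(x0 ∨ x0) ∧ (¬(T ∨ T) ∧ ¬(x0 ∧ F))
  [1] (x0 ∨ x0) ∧ (¬(T ∨ T) ∧ ¬(x0 ∧ F))
  [2] x0 ∧ (¬(T ∨ T) ∧ ¬(x0 ∧ F))
  [3] x0 ∧ ((¬T ∧ ¬T) ∧ ¬(x0 ∧ F))
  [4] x0 ∧ (¬T ∧ ¬(x0 ∧ F))
  [5] x0 ∧ (F ∧ ¬(x0 ∧ F))
  [6] x0 ∧ F
  [7] F

Answer: normal form = F  (in 7 steps)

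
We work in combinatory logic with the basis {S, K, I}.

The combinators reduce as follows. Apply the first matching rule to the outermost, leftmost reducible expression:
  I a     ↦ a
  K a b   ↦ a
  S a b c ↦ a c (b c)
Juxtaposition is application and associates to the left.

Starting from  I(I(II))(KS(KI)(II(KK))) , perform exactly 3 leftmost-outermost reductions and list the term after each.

  start: I(I(II))(KS(KI)(II(KK)))
  [1] I(II)(KS(KI)(II(KK)))
  [2] II(KS(KI)(II(KK)))
  [3] I(KS(KI)(II(KK)))

Answer: after 3 steps: I(KS(KI)(II(KK)))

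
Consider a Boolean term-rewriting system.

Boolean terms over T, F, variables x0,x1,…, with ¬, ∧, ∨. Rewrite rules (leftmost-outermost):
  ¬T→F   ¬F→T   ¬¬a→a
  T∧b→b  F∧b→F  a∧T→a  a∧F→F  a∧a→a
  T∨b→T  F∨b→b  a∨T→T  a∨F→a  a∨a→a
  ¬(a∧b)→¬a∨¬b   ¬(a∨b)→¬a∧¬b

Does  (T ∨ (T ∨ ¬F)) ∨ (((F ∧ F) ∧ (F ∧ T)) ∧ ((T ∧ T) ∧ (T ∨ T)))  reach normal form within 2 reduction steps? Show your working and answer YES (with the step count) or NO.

Answer: YES — reaches normal form T in 2 ≤ 2 steps

Derivation:
  start: (T ∨ (T ∨ ¬F)) ∨ (((F ∧ F) ∧ (F ∧ T)) ∧ ((T ∧ T) ∧ (T ∨ T)))
  step 1: T ∨ (((F ∧ F) ∧ (F ∧ T)) ∧ ((T ∧ T) ∧ (T ∨ T)))
  step 2: T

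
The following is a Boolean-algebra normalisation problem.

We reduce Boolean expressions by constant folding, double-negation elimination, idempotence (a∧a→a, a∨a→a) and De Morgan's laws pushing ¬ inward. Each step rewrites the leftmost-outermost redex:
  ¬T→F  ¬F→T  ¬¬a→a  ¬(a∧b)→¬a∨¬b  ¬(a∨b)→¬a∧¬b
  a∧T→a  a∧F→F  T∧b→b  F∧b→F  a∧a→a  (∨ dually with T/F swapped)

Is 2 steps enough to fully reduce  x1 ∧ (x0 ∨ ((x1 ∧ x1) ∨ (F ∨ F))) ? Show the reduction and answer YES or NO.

Answer: NO — after 2 steps the term is x1 ∧ (x0 ∨ (x1 ∨ F)), not yet normal

Reduction:
  start: x1 ∧ (x0 ∨ ((x1 ∧ x1) ∨ (F ∨ F)))
  step 1: x1 ∧ (x0 ∨ (x1 ∨ (F ∨ F)))
  step 2: x1 ∧ (x0 ∨ (x1 ∨ F))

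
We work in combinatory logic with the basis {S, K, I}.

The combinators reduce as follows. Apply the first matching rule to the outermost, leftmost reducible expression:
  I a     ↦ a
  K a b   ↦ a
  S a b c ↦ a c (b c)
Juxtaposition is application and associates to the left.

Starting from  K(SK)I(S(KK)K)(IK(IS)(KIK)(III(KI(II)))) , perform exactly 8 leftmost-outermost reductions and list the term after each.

Answer: after 8 steps: S(I(KI(II)))

Reduction:
  start: K(SK)I(S(KK)K)(IK(IS)(KIK)(III(KI(II))))
  step 1: SK(S(KK)K)(IK(IS)(KIK)(III(KI(II))))
  step 2: K(IK(IS)(KIK)(III(KI(II))))(S(KK)K(IK(IS)(KIK)(III(KI(II)))))
  step 3: IK(IS)(KIK)(III(KI(II)))
  step 4: K(IS)(KIK)(III(KI(II)))
  step 5: IS(III(KI(II)))
  step 6: S(III(KI(II)))
  step 7: S(II(KI(II)))
  step 8: S(I(KI(II)))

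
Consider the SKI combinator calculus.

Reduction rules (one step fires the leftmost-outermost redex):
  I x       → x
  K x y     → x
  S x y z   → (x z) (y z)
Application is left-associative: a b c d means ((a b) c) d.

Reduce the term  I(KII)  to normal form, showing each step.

  start: I(KII)
  →1  KII
  →2  I

Answer: normal form = I  (in 2 steps)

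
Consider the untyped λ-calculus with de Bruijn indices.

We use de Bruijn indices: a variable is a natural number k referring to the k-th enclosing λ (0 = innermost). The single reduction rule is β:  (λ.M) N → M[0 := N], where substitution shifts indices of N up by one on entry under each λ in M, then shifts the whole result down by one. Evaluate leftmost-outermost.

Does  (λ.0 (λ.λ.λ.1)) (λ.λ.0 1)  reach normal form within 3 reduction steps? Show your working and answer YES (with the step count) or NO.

Answer: YES — reaches normal form λ.0 (λ.λ.λ.1) in 2 ≤ 3 steps

Reduction:
  start: (λ.0 (λ.λ.λ.1)) (λ.λ.0 1)
  [1] (λ.λ.0 1) (λ.λ.λ.1)
  [2] λ.0 (λ.λ.λ.1)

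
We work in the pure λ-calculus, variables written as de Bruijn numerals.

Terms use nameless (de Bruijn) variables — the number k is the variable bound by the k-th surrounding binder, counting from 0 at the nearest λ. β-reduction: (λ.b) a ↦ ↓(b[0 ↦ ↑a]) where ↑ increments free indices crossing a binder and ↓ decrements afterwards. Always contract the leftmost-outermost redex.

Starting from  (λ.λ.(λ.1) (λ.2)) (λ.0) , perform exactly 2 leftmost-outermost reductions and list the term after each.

  start: (λ.λ.(λ.1) (λ.2)) (λ.0)
  step 1: λ.(λ.1) (λ.λ.0)
  step 2: λ.0

Answer: after 2 steps: λ.0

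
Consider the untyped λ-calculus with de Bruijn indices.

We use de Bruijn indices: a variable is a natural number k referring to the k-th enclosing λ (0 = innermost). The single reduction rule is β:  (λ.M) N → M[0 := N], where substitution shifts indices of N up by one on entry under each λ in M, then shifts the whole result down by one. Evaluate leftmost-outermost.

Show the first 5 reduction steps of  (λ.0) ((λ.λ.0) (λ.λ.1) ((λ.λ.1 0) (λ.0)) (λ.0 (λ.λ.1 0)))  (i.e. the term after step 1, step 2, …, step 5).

  start: (λ.0) ((λ.λ.0) (λ.λ.1) ((λ.λ.1 0) (λ.0)) (λ.0 (λ.λ.1 0)))
  [1] (λ.λ.0) (λ.λ.1) ((λ.λ.1 0) (λ.0)) (λ.0 (λ.λ.1 0))
  [2] (λ.0) ((λ.λ.1 0) (λ.0)) (λ.0 (λ.λ.1 0))
  [3] (λ.λ.1 0) (λ.0) (λ.0 (λ.λ.1 0))
  [4] (λ.(λ.0) 0) (λ.0 (λ.λ.1 0))
  [5] (λ.0) (λ.0 (λ.λ.1 0))

Answer: after 5 steps: (λ.0) (λ.0 (λ.λ.1 0))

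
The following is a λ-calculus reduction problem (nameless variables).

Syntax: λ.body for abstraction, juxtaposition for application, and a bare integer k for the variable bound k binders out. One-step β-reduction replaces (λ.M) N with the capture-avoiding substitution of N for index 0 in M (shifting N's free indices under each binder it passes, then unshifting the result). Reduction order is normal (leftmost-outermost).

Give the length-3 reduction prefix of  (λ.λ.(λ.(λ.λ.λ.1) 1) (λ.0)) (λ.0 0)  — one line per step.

Answer: after 3 steps: λ.λ.λ.1

Derivation:
  start: (λ.λ.(λ.(λ.λ.λ.1) 1) (λ.0)) (λ.0 0)
  →1  λ.(λ.(λ.λ.λ.1) 1) (λ.0)
  →2  λ.(λ.λ.λ.1) 0
  →3  λ.λ.λ.1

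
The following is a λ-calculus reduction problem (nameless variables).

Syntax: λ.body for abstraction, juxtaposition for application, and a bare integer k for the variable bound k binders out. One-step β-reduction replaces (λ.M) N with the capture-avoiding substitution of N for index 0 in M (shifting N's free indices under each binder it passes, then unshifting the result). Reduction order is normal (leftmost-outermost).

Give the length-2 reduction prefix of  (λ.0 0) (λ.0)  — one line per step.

  start: (λ.0 0) (λ.0)
  →1  (λ.0) (λ.0)
  →2  λ.0

Answer: after 2 steps: λ.0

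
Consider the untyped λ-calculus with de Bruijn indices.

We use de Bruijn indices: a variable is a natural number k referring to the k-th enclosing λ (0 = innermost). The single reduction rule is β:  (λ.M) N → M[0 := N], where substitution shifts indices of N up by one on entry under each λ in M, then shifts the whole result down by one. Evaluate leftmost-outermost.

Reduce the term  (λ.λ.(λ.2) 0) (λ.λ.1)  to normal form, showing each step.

  start: (λ.λ.(λ.2) 0) (λ.λ.1)
  [1] λ.(λ.λ.λ.1) 0
  [2] λ.λ.λ.1

Answer: normal form = λ.λ.λ.1  (in 2 steps)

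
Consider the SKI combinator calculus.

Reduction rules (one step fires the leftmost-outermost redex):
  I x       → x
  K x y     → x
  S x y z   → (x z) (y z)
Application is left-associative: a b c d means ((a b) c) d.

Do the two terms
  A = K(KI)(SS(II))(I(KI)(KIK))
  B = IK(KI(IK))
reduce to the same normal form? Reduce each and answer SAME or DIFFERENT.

Answer: DIFFERENT — A ⇓ I, B ⇓ KI

Working:
Term A:
  start: K(KI)(SS(II))(I(KI)(KIK))
  step 1: KI(I(KI)(KIK))
  step 2: I

Term B:
  start: IK(KI(IK))
  step 1: K(KI(IK))
  step 2: KI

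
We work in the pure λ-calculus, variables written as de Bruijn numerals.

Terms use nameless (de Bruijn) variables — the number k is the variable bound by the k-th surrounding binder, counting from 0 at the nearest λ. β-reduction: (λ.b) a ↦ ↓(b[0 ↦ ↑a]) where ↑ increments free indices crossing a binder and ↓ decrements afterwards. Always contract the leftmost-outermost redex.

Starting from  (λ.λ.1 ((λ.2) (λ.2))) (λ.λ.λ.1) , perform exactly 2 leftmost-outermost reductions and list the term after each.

  start: (λ.λ.1 ((λ.2) (λ.2))) (λ.λ.λ.1)
  step 1: λ.(λ.λ.λ.1) ((λ.λ.λ.λ.1) (λ.λ.λ.λ.1))
  step 2: λ.λ.λ.1

Answer: after 2 steps: λ.λ.λ.1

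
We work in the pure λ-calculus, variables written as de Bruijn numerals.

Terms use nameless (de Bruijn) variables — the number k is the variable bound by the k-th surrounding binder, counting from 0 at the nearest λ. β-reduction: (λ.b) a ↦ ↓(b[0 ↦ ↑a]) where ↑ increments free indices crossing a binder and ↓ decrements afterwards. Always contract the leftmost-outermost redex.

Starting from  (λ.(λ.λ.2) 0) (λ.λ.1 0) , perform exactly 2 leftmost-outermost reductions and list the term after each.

Answer: after 2 steps: λ.λ.λ.1 0

Working:
  start: (λ.(λ.λ.2) 0) (λ.λ.1 0)
  [1] (λ.λ.λ.λ.1 0) (λ.λ.1 0)
  [2] λ.λ.λ.1 0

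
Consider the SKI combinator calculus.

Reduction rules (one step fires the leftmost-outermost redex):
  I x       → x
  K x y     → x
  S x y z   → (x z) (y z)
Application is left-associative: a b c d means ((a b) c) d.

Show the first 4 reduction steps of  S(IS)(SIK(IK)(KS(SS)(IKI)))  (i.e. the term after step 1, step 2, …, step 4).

  start: S(IS)(SIK(IK)(KS(SS)(IKI)))
  [1] SS(SIK(IK)(KS(SS)(IKI)))
  [2] SS(I(IK)(K(IK))(KS(SS)(IKI)))
  [3] SS(IK(K(IK))(KS(SS)(IKI)))
  [4] SS(K(K(IK))(KS(SS)(IKI)))

Answer: after 4 steps: SS(K(K(IK))(KS(SS)(IKI)))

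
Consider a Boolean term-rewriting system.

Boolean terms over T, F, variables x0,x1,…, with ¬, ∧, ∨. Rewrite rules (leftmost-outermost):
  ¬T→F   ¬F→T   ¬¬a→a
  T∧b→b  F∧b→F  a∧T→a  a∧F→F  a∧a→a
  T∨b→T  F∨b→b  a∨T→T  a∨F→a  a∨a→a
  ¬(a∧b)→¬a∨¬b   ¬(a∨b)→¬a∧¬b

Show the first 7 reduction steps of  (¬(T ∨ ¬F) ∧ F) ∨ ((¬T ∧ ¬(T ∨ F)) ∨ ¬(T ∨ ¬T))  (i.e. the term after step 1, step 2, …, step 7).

  start: (¬(T ∨ ¬F) ∧ F) ∨ ((¬T ∧ ¬(T ∨ F)) ∨ ¬(T ∨ ¬T))
  [1] F ∨ ((¬T ∧ ¬(T ∨ F)) ∨ ¬(T ∨ ¬T))
  [2] (¬T ∧ ¬(T ∨ F)) ∨ ¬(T ∨ ¬T)
  [3] (F ∧ ¬(T ∨ F)) ∨ ¬(T ∨ ¬T)
  [4] F ∨ ¬(T ∨ ¬T)
  [5] ¬(T ∨ ¬T)
  [6] ¬T ∧ ¬¬T
  [7] F ∧ ¬¬T

Answer: after 7 steps: F ∧ ¬¬T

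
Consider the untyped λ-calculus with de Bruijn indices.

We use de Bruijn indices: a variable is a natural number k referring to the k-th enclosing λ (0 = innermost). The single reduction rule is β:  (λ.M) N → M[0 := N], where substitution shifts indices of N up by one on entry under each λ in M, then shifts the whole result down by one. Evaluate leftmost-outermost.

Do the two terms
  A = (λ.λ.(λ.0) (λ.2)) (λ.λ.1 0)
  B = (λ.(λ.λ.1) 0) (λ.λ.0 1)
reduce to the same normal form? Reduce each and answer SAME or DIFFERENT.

Answer: DIFFERENT — A ⇓ λ.λ.λ.λ.1 0, B ⇓ λ.λ.λ.0 1

Reduction:
Term A:
  start: (λ.λ.(λ.0) (λ.2)) (λ.λ.1 0)
  step 1: λ.(λ.0) (λ.λ.λ.1 0)
  step 2: λ.λ.λ.λ.1 0

Term B:
  start: (λ.(λ.λ.1) 0) (λ.λ.0 1)
  step 1: (λ.λ.1) (λ.λ.0 1)
  step 2: λ.λ.λ.0 1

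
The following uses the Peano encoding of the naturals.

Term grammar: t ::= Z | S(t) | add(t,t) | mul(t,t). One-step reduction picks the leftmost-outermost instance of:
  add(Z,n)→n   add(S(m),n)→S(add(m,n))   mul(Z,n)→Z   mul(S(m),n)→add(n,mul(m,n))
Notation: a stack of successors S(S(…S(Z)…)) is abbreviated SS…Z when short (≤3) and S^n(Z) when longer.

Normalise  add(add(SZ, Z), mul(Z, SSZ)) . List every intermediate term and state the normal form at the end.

  start: add(add(SZ, Z), mul(Z, SSZ))
  →1  add(S(add(Z, Z)), mul(Z, SSZ))
  →2  S(add(add(Z, Z), mul(Z, SSZ)))
  →3  S(add(Z, mul(Z, SSZ)))
  →4  S(mul(Z, SSZ))
  →5  SZ

Answer: normal form = SZ  (in 5 steps)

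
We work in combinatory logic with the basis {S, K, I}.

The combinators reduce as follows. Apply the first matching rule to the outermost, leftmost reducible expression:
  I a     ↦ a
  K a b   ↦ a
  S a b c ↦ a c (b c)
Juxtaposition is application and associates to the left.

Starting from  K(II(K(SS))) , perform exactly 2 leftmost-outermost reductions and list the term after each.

  start: K(II(K(SS)))
  →1  K(I(K(SS)))
  →2  K(K(SS))

Answer: after 2 steps: K(K(SS))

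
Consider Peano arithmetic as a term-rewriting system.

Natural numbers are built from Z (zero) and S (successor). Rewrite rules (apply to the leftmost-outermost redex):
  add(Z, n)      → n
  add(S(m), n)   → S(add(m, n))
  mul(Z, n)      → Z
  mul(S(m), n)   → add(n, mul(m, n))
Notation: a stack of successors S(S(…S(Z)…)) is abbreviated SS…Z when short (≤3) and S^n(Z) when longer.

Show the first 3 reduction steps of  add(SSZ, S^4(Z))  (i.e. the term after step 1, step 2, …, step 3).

  start: add(SSZ, S^4(Z))
  [1] S(add(SZ, S^4(Z)))
  [2] S(S(add(Z, S^4(Z))))
  [3] S^6(Z)

Answer: after 3 steps: S^6(Z)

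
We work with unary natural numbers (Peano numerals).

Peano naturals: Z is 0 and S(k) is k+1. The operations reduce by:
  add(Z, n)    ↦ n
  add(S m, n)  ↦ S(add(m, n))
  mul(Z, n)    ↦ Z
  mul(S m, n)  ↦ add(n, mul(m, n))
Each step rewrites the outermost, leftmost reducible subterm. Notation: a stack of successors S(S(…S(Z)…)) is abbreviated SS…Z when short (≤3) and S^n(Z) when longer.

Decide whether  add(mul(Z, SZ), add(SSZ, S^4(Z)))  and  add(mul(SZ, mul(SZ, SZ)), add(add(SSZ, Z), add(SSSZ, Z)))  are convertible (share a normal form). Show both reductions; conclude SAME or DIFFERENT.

Answer: SAME — A ⇓ S^6(Z), B ⇓ S^6(Z)

Working:
Term A:
  start: add(mul(Z, SZ), add(SSZ, S^4(Z)))
  →1  add(Z, add(SSZ, S^4(Z)))
  →2  add(SSZ, S^4(Z))
  →3  S(add(SZ, S^4(Z)))
  →4  S(S(add(Z, S^4(Z))))
  →5  S^6(Z)

Term B:
  start: add(mul(SZ, mul(SZ, SZ)), add(add(SSZ, Z), add(SSSZ, Z)))
  →1  add(add(mul(SZ, SZ), mul(Z, mul(SZ, SZ))), add(add(SSZ, Z), add(SSSZ, Z)))
  →2  add(add(add(SZ, mul(Z, SZ)), mul(Z, mul(SZ, SZ))), add(add(SSZ, Z), add(SSSZ, Z)))
  →3  add(add(S(add(Z, mul(Z, SZ))), mul(Z, mul(SZ, SZ))), add(add(SSZ, Z), add(SSSZ, Z)))
  →4  add(S(add(add(Z, mul(Z, SZ)), mul(Z, mul(SZ, SZ)))), add(add(SSZ, Z), add(SSSZ, Z)))
  →5  S(add(add(add(Z, mul(Z, SZ)), mul(Z, mul(SZ, SZ))), add(add(SSZ, Z), add(SSSZ, Z))))
  →6  S(add(add(mul(Z, SZ), mul(Z, mul(SZ, SZ))), add(add(SSZ, Z), add(SSSZ, Z))))
  →7  S(add(add(Z, mul(Z, mul(SZ, SZ))), add(add(SSZ, Z), add(SSSZ, Z))))
  →8  S(add(mul(Z, mul(SZ, SZ)), add(add(SSZ, Z), add(SSSZ, Z))))
  →9  S(add(Z, add(add(SSZ, Z), add(SSSZ, Z))))
  →10  S(add(add(SSZ, Z), add(SSSZ, Z)))
  →11  S(add(S(add(SZ, Z)), add(SSSZ, Z)))
  →12  S(S(add(add(SZ, Z), add(SSSZ, Z))))
  →13  S(S(add(S(add(Z, Z)), add(SSSZ, Z))))
  →14  S(S(S(add(add(Z, Z), add(SSSZ, Z)))))
  →15  S(S(S(add(Z, add(SSSZ, Z)))))
  →16  S(S(S(add(SSSZ, Z))))
  →17  S(S(S(S(add(SSZ, Z)))))
  →18  S(S(S(S(S(add(SZ, Z))))))
  →19  S(S(S(S(S(S(add(Z, Z)))))))
  →20  S^6(Z)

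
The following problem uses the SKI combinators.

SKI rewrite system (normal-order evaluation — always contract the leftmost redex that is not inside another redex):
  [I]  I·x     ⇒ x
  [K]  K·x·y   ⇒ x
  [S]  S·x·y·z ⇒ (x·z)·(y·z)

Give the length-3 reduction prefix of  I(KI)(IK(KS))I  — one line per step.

  start: I(KI)(IK(KS))I
  →1  KI(IK(KS))I
  →2  II
  →3  I

Answer: after 3 steps: I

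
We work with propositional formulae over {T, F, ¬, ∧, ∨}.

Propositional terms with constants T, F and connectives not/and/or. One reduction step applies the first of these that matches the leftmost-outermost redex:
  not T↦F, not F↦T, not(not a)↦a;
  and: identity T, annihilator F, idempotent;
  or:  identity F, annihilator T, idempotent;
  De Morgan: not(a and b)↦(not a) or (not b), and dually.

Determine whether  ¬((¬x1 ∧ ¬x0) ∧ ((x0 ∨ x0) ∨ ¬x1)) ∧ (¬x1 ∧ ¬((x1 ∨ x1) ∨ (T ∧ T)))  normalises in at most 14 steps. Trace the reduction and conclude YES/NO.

Answer: NO — after 14 steps the term is ((x1 ∨ x0) ∨ (¬x0 ∧ x1)) ∧ (¬x1 ∧ (¬x1 ∧ F)), not yet normal

Reduction:
  start: ¬((¬x1 ∧ ¬x0) ∧ ((x0 ∨ x0) ∨ ¬x1)) ∧ (¬x1 ∧ ¬((x1 ∨ x1) ∨ (T ∧ T)))
  step 1: (¬(¬x1 ∧ ¬x0) ∨ ¬((x0 ∨ x0) ∨ ¬x1)) ∧ (¬x1 ∧ ¬((x1 ∨ x1) ∨ (T ∧ T)))
  step 2: ((¬¬x1 ∨ ¬¬x0) ∨ ¬((x0 ∨ x0) ∨ ¬x1)) ∧ (¬x1 ∧ ¬((x1 ∨ x1) ∨ (T ∧ T)))
  step 3: ((x1 ∨ ¬¬x0) ∨ ¬((x0 ∨ x0) ∨ ¬x1)) ∧ (¬x1 ∧ ¬((x1 ∨ x1) ∨ (T ∧ T)))
  step 4: ((x1 ∨ x0) ∨ ¬((x0 ∨ x0) ∨ ¬x1)) ∧ (¬x1 ∧ ¬((x1 ∨ x1) ∨ (T ∧ T)))
  step 5: ((x1 ∨ x0) ∨ (¬(x0 ∨ x0) ∧ ¬¬x1)) ∧ (¬x1 ∧ ¬((x1 ∨ x1) ∨ (T ∧ T)))
  step 6: ((x1 ∨ x0) ∨ ((¬x0 ∧ ¬x0) ∧ ¬¬x1)) ∧ (¬x1 ∧ ¬((x1 ∨ x1) ∨ (T ∧ T)))
  step 7: ((x1 ∨ x0) ∨ (¬x0 ∧ ¬¬x1)) ∧ (¬x1 ∧ ¬((x1 ∨ x1) ∨ (T ∧ T)))
  step 8: ((x1 ∨ x0) ∨ (¬x0 ∧ x1)) ∧ (¬x1 ∧ ¬((x1 ∨ x1) ∨ (T ∧ T)))
  step 9: ((x1 ∨ x0) ∨ (¬x0 ∧ x1)) ∧ (¬x1 ∧ (¬(x1 ∨ x1) ∧ ¬(T ∧ T)))
  step 10: ((x1 ∨ x0) ∨ (¬x0 ∧ x1)) ∧ (¬x1 ∧ ((¬x1 ∧ ¬x1) ∧ ¬(T ∧ T)))
  step 11: ((x1 ∨ x0) ∨ (¬x0 ∧ x1)) ∧ (¬x1 ∧ (¬x1 ∧ ¬(T ∧ T)))
  step 12: ((x1 ∨ x0) ∨ (¬x0 ∧ x1)) ∧ (¬x1 ∧ (¬x1 ∧ (¬T ∨ ¬T)))
  step 13: ((x1 ∨ x0) ∨ (¬x0 ∧ x1)) ∧ (¬x1 ∧ (¬x1 ∧ ¬T))
  step 14: ((x1 ∨ x0) ∨ (¬x0 ∧ x1)) ∧ (¬x1 ∧ (¬x1 ∧ F))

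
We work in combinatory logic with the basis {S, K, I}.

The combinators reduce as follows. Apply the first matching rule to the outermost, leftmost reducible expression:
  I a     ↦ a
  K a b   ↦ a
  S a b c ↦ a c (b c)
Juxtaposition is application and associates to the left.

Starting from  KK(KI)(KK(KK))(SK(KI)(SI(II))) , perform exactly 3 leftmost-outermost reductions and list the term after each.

  start: KK(KI)(KK(KK))(SK(KI)(SI(II)))
  →1  K(KK(KK))(SK(KI)(SI(II)))
  →2  KK(KK)
  →3  K

Answer: after 3 steps: K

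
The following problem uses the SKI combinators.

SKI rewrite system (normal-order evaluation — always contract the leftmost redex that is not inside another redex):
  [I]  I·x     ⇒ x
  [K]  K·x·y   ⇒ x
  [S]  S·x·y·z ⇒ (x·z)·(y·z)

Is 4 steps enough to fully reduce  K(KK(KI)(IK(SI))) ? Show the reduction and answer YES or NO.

Answer: YES — reaches normal form K(K(K(SI))) in 2 ≤ 4 steps

Reduction:
  start: K(KK(KI)(IK(SI)))
  [1] K(K(IK(SI)))
  [2] K(K(K(SI)))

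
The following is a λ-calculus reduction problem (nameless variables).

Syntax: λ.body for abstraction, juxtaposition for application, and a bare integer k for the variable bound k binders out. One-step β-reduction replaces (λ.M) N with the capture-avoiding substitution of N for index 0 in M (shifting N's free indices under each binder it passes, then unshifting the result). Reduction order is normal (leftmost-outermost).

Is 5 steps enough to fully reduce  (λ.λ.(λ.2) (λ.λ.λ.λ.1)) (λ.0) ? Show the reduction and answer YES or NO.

  start: (λ.λ.(λ.2) (λ.λ.λ.λ.1)) (λ.0)
  →1  λ.(λ.λ.0) (λ.λ.λ.λ.1)
  →2  λ.λ.0

Answer: YES — reaches normal form λ.λ.0 in 2 ≤ 5 steps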